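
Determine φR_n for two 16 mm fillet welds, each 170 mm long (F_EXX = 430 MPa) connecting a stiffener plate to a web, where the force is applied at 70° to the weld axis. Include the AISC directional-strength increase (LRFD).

t_e = 0.707 × 16 = 11.31 mm; A_we = 11.31 × 340 = 3846 mm².
Directional factor: 1.0 + 0.5 sin^1.5(70°) = 1.455.
F_nw = 0.6 × 430 × 1.455 = 375.5 MPa.
φR_n = 0.75 × 375.5 × 3846 × 10⁻³ = 1083 kN.

φR_n ≈ 1080 kN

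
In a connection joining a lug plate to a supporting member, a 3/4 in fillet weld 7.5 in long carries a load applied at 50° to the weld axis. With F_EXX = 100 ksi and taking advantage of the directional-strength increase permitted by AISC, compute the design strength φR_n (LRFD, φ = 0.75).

t_e = 0.707 × 0.75 = 0.5302 in; A_we = 0.5302 × 7.5 = 3.977 in².
Directional factor: 1.0 + 0.5 sin^1.5(50°) = 1.335.
F_nw = 0.6 × 100 × 1.335 = 80.11 ksi.
φR_n = 0.75 × 80.11 × 3.977 = 239 kip.

φR_n ≈ 239 kip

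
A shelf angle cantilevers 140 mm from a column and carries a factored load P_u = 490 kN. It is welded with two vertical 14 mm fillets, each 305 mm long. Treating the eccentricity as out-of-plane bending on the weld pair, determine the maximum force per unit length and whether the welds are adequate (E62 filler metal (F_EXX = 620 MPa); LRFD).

L_w = 2 × 305 = 610 mm; section modulus (unit throat) S = 2 × L²/6 = 31010 mm².
Direct shear f_v = P/L_w = 490×10³/610 = 803.3 N/mm.
Moment M = P × e = 490×10³ × 140 = 68600000 N·mm; bending f_b = M/S = 2212 N/mm.
f_max = √(f_v² + f_b²) = √(803.3² + 2212²) = 2354 N/mm.
φr_n = 0.75 × 0.6 × 620 × (0.707 × 14) = 2762 N/mm → adequate.

f_max ≈ 2350 N/mm; adequate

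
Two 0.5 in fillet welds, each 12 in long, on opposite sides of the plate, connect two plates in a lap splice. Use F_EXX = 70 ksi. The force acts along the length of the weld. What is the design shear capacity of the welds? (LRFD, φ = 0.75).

Effective throat t_e = 0.707 × 0.5 = 0.3535 in.
Total length L = 24 in; A_we = 0.3535 × 24 = 8.484 in².
F_nw = 0.6 F_EXX = 0.6 × 70 = 42 ksi.
φR_n = 0.75 × 42 × 8.484 = 267.2 kips.

φR_n ≈ 267 kips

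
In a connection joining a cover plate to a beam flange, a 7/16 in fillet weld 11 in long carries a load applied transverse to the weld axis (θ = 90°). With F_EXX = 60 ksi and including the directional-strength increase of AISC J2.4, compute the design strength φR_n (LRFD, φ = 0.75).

t_e = 0.707 × 0.4375 = 0.3093 in; A_we = 0.3093 × 11 = 3.402 in².
Directional factor: 1.0 + 0.5 sin^1.5(90°) = 1.5.
F_nw = 0.6 × 60 × 1.5 = 54 ksi.
φR_n = 0.75 × 54 × 3.402 = 137.8 kip.

φR_n ≈ 138 kip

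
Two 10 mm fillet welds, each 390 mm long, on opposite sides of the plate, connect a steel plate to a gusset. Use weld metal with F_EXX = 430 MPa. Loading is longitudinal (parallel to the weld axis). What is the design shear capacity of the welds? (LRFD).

Effective throat t_e = 0.707 × 10 = 7.07 mm.
Total length L = 780 mm; A_we = 7.07 × 780 = 5515 mm².
F_nw = 0.6 F_EXX = 0.6 × 430 = 258 MPa.
φR_n = 0.75 × 258 × 5515 × 10⁻³ = 1067 kN.

φR_n ≈ 1070 kN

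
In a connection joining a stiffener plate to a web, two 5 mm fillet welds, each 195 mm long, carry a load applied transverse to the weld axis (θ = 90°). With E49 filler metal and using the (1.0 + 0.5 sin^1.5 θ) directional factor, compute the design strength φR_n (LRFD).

E49XX → F_EXX = 490 MPa.
t_e = 0.707 × 5 = 3.535 mm; A_we = 3.535 × 390 = 1379 mm².
Directional factor: 1.0 + 0.5 sin^1.5(90°) = 1.5.
F_nw = 0.6 × 490 × 1.5 = 441 MPa.
φR_n = 0.75 × 441 × 1379 × 10⁻³ = 456 kN.

φR_n ≈ 456 kN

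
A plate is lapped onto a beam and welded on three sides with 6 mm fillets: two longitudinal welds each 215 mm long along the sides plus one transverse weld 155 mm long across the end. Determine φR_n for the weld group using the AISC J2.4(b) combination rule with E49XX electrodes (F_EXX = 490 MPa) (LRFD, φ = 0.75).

φR_n ≈ 559 kN

t_e = 0.707 × 6 = 4.242 mm.
R_nwl = 0.6 × 490 × 4.242 × 430 × 10⁻³ = 536.3 kN (longitudinal, 2 welds).
R_nwt = 0.6 × 490 × 4.242 × 155 × 10⁻³ = 193.3 kN (transverse, base value).
(i) R_nwl + R_nwt = 729.6 kN; (ii) 0.85 R_nwl + 1.5 R_nwt = 745.8 kN.
R_n = max = 745.8 kN [governs: (ii)]; φR_n = 559.3 kN.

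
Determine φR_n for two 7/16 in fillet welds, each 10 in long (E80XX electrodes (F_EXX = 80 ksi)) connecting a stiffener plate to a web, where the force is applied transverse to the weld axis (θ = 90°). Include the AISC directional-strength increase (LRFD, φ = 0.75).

t_e = 0.707 × 0.4375 = 0.3093 in; A_we = 0.3093 × 20 = 6.186 in².
Directional factor: 1.0 + 0.5 sin^1.5(90°) = 1.5.
F_nw = 0.6 × 80 × 1.5 = 72 ksi.
φR_n = 0.75 × 72 × 6.186 = 334.1 kip.

φR_n ≈ 334 kip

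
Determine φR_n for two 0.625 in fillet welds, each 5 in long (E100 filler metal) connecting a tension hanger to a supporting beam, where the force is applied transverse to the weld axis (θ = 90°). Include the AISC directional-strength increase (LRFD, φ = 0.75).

φR_n ≈ 298 kips

E100XX → F_EXX = 100 ksi.
t_e = 0.707 × 0.625 = 0.4419 in; A_we = 0.4419 × 10 = 4.419 in².
Directional factor: 1.0 + 0.5 sin^1.5(90°) = 1.5.
F_nw = 0.6 × 100 × 1.5 = 90 ksi.
φR_n = 0.75 × 90 × 4.419 = 298.3 kips.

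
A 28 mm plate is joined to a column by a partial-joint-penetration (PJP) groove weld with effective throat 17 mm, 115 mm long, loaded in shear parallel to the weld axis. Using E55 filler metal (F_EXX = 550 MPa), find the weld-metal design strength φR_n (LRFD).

φR_n ≈ 484 kN

Effective throat (given) t_e = 17 mm.
A_we = 17 × 115 = 1955 mm².
F_nw = 0.6 F_EXX = 330 MPa.
φR_n = 0.75 × 330 × 1955 × 10⁻³ = 483.9 kN.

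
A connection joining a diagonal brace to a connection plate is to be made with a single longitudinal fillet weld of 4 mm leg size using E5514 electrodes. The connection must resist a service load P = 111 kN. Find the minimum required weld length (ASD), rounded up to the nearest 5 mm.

L = 240 mm

E55XX → F_EXX = 550 MPa.
Throat t_e = 0.707 × 4 = 2.828 mm.
r_n/Ω = (0.6 × 550 × 2.828) / 2.0 = 466.6 N/mm = 0.4666 kN/mm.
L_req = P / (r_n/Ω) = 111 / 0.4666 = 237.9 mm total.
Round up → use L = 240 mm.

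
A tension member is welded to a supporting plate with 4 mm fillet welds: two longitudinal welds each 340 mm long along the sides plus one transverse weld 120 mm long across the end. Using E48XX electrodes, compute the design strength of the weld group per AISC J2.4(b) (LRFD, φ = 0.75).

E48XX → F_EXX = 480 MPa.
t_e = 0.707 × 4 = 2.828 mm.
R_nwl = 0.6 × 480 × 2.828 × 680 × 10⁻³ = 553.8 kN (longitudinal, 2 welds).
R_nwt = 0.6 × 480 × 2.828 × 120 × 10⁻³ = 97.74 kN (transverse, base value).
(i) R_nwl + R_nwt = 651.6 kN; (ii) 0.85 R_nwl + 1.5 R_nwt = 617.4 kN.
R_n = max = 651.6 kN [governs: (i)]; φR_n = 488.7 kN.

φR_n ≈ 489 kN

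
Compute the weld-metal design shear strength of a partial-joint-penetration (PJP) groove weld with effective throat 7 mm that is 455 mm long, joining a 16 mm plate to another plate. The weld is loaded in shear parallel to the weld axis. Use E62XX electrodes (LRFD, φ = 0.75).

φR_n ≈ 889 kN

E62XX → F_EXX = 620 MPa.
Effective throat (given) t_e = 7 mm.
A_we = 7 × 455 = 3185 mm².
F_nw = 0.6 F_EXX = 372 MPa.
φR_n = 0.75 × 372 × 3185 × 10⁻³ = 888.6 kN.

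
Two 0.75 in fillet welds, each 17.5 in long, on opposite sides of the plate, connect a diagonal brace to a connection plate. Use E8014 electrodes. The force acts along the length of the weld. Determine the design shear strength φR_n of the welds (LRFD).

E80XX → F_EXX = 80 ksi.
Effective throat t_e = 0.707 × 0.75 = 0.5302 in.
Total length L = 35 in; A_we = 0.5302 × 35 = 18.56 in².
F_nw = 0.6 F_EXX = 0.6 × 80 = 48 ksi.
φR_n = 0.75 × 48 × 18.56 = 668.1 kip.

φR_n ≈ 668 kip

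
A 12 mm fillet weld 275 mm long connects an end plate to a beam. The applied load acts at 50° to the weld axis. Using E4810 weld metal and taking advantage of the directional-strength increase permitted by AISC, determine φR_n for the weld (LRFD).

E48XX → F_EXX = 480 MPa.
t_e = 0.707 × 12 = 8.484 mm; A_we = 8.484 × 275 = 2333 mm².
Directional factor: 1.0 + 0.5 sin^1.5(50°) = 1.335.
F_nw = 0.6 × 480 × 1.335 = 384.5 MPa.
φR_n = 0.75 × 384.5 × 2333 × 10⁻³ = 672.9 kN.

φR_n ≈ 673 kN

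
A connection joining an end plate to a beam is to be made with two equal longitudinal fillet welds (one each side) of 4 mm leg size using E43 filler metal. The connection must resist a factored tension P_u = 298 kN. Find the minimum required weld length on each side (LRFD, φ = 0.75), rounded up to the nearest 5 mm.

L = 275 mm on each side

E43XX → F_EXX = 430 MPa.
Throat t_e = 0.707 × 4 = 2.828 mm.
φr_n = 0.75 × 0.6 × 430 × 2.828 × 10⁻³ = 0.5472 kN/mm.
L_req = P_u / φr_n = 298 / 0.5472 = 544.6 mm total.
Per side: 544.6 / 2 = 272.3 mm.
Round up → use L = 275 mm on each side.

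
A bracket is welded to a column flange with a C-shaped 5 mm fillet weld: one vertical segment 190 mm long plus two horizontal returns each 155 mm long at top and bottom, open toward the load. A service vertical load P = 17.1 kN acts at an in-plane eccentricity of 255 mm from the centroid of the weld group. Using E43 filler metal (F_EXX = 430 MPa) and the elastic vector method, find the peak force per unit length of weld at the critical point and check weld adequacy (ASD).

Total weld length L_w = 500 mm. Treat welds as unit-width lines.
Centroid: x̄ = 2×155×77.5 / 500 = 48.05 mm from the vertical weld.
Polar moment about centroid: J = I_x + I_y = [190³/12 + 2×155×95²] + [190×48.05² + 2(155³/12 + 155×29.45²)] = 4698000 mm³.
Direct shear f_v = P/L_w = 17.1×10³ / 500 = 34.2 N/mm (vertical).
Torsion M = P·e = 17.1×10³ × 255 = 4360500 N·mm.
Critical point at (x, y) = (107, 95) from centroid. f_tx = M·y/J = 88.18 N/mm; f_ty = M·x/J = 99.28 N/mm.
Resultant f_max = √[f_tx² + (f_v + f_ty)²] = √[88.18² + (34.2 + 99.28)²] = 160 N/mm.
Capacity per unit length: r_n/Ω = (1/2.0) × 0.6 × 430 × (0.707 × 5) = 456 N/mm.
160 ≤ 456 → adequate.

f_max ≈ 160 N/mm; adequate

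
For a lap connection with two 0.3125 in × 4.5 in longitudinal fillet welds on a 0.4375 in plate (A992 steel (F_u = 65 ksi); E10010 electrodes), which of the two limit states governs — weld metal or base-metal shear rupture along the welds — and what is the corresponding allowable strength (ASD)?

E100XX → F_EXX = 100 ksi.
t_e = 0.707 × 0.3125 = 0.2209 in; L = 9 in.
Weld metal: R_n/Ω = (1/2.0) × 0.6 × 100 × 0.2209 × 9 = 59.65 kip.
Base metal (shear rupture): R_n/Ω = (1/2.0) × 0.6 × 65 × 0.4375 × 9 = 76.78 kip.
Governing: weld metal.

R_n/Ω ≈ 59.7 kip (weld metal governs)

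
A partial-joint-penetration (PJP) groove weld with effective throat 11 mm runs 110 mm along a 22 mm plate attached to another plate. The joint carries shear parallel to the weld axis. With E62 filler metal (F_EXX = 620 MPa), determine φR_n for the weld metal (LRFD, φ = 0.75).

Effective throat (given) t_e = 11 mm.
A_we = 11 × 110 = 1210 mm².
F_nw = 0.6 F_EXX = 372 MPa.
φR_n = 0.75 × 372 × 1210 × 10⁻³ = 337.6 kN.

φR_n ≈ 338 kN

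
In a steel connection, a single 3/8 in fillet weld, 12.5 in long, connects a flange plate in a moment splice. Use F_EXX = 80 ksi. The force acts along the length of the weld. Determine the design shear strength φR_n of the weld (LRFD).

Effective throat t_e = 0.707 × 0.375 = 0.2651 in.
Total length L = 12.5 in; A_we = 0.2651 × 12.5 = 3.314 in².
F_nw = 0.6 F_EXX = 0.6 × 80 = 48 ksi.
φR_n = 0.75 × 48 × 3.314 = 119.3 kips.

φR_n ≈ 119 kips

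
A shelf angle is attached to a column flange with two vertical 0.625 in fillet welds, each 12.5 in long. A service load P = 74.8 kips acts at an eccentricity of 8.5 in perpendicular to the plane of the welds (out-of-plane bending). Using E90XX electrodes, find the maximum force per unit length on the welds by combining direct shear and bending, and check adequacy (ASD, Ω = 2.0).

E90XX → F_EXX = 90 ksi.
L_w = 2 × 12.5 = 25 in; section modulus (unit throat) S = 2 × L²/6 = 52.08 in².
Direct shear f_v = P/L_w = 74.8/25 = 2.992 kip/in.
Moment M = P × e = 74.8 × 8.5 = 635.8 kip·in; bending f_b = M/S = 12.21 kip/in.
f_max = √(f_v² + f_b²) = √(2.992² + 12.21²) = 12.57 kip/in.
r_n/Ω = (1/2.0) × 0.6 × 90 × (0.707 × 0.625) = 11.93 kip/in → NOT adequate.

f_max ≈ 12.6 kip/in; NOT adequate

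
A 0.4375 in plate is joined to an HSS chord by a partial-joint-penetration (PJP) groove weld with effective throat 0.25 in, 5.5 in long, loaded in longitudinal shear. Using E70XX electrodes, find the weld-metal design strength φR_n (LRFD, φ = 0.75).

φR_n ≈ 43.3 kip

E70XX → F_EXX = 70 ksi.
Effective throat (given) t_e = 0.25 in.
A_we = 0.25 × 5.5 = 1.375 in².
F_nw = 0.6 F_EXX = 42 ksi.
φR_n = 0.75 × 42 × 1.375 = 43.31 kip.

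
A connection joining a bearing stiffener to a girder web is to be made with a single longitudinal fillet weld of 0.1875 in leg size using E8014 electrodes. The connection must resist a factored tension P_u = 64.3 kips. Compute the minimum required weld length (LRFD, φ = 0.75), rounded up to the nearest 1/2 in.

L = 13.5 in

E80XX → F_EXX = 80 ksi.
Throat t_e = 0.707 × 0.1875 = 0.1326 in.
φr_n = 0.75 × 0.6 × 80 × 0.1326 = 4.772 kips/in.
L_req = P_u / φr_n = 64.3 / 4.772 = 13.47 in total.
Round up → use L = 13.5 in.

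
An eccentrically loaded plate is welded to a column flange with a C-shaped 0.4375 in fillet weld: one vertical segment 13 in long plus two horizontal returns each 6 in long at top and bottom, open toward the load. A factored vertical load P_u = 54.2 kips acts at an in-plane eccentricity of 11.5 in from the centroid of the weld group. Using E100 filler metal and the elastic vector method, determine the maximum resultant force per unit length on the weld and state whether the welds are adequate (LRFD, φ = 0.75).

E100XX → F_EXX = 100 ksi.
Total weld length L_w = 25 in. Treat welds as unit-width lines.
Centroid: x̄ = 2×6×3 / 25 = 1.44 in from the vertical weld.
Polar moment about centroid: J = I_x + I_y = [13³/12 + 2×6×6.5²] + [13×1.44² + 2(6³/12 + 6×1.56²)] = 782.2 in³.
Direct shear f_v = P/L_w = 54.2 / 25 = 2.168 kip/in (vertical).
Torsion M = P·e = 54.2 × 11.5 = 623.3 kip·in.
Critical point at (x, y) = (4.56, 6.5) from centroid. f_tx = M·y/J = 5.179 kip/in; f_ty = M·x/J = 3.633 kip/in.
Resultant f_max = √[f_tx² + (f_v + f_ty)²] = √[5.179² + (2.168 + 3.633)²] = 7.777 kip/in.
Capacity per unit length: φr_n = 0.75 × 0.6 × 100 × (0.707 × 0.4375) = 13.92 kip/in.
7.777 ≤ 13.92 → adequate.

f_max ≈ 7.78 kip/in; adequate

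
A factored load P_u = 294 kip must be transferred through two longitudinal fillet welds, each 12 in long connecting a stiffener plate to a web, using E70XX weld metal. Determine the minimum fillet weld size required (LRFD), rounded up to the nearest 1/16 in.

w = 9/16 in

E70XX → F_EXX = 70 ksi.
Total weld length L = 24 in.
Required throat t_e = P_u / (φ × 0.6 F_EXX × L) = 294 / (0.75 × 0.6 × 70 × 24) = 0.3889 in.
Required leg w = t_e / 0.707 = 0.5501 in → use 9/16 in.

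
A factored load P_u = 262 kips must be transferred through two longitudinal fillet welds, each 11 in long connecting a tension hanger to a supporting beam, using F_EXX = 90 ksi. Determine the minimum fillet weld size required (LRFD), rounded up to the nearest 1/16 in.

Total weld length L = 22 in.
Required throat t_e = P_u / (φ × 0.6 F_EXX × L) = 262 / (0.75 × 0.6 × 90 × 22) = 0.2941 in.
Required leg w = t_e / 0.707 = 0.4159 in → use 7/16 in.

w = 7/16 in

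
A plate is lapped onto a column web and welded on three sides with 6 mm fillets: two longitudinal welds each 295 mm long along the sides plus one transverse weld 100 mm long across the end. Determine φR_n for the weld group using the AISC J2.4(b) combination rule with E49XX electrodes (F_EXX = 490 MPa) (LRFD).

t_e = 0.707 × 6 = 4.242 mm.
R_nwl = 0.6 × 490 × 4.242 × 590 × 10⁻³ = 735.8 kN (longitudinal, 2 welds).
R_nwt = 0.6 × 490 × 4.242 × 100 × 10⁻³ = 124.7 kN (transverse, base value).
(i) R_nwl + R_nwt = 860.5 kN; (ii) 0.85 R_nwl + 1.5 R_nwt = 812.5 kN.
R_n = max = 860.5 kN [governs: (i)]; φR_n = 645.4 kN.

φR_n ≈ 645 kN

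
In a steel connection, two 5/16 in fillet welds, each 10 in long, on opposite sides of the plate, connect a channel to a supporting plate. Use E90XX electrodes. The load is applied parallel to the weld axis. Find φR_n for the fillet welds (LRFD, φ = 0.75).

φR_n ≈ 179 kip

E90XX → F_EXX = 90 ksi.
Effective throat t_e = 0.707 × 0.3125 = 0.2209 in.
Total length L = 20 in; A_we = 0.2209 × 20 = 4.419 in².
F_nw = 0.6 F_EXX = 0.6 × 90 = 54 ksi.
φR_n = 0.75 × 54 × 4.419 = 179 kip.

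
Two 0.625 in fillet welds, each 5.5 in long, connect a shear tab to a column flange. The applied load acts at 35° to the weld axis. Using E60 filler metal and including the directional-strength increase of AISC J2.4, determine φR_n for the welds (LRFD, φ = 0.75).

φR_n ≈ 160 kip

E60XX → F_EXX = 60 ksi.
t_e = 0.707 × 0.625 = 0.4419 in; A_we = 0.4419 × 11 = 4.861 in².
Directional factor: 1.0 + 0.5 sin^1.5(35°) = 1.217.
F_nw = 0.6 × 60 × 1.217 = 43.82 ksi.
φR_n = 0.75 × 43.82 × 4.861 = 159.7 kip.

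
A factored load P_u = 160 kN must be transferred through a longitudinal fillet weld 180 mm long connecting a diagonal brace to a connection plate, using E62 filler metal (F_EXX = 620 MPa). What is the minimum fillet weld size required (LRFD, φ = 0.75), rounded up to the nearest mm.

Total weld length L = 180 mm.
Required throat t_e = P_u / (φ × 0.6 F_EXX × L) = 160 / (0.75 × 0.6 × 620 × 180 × 10⁻³) = 3.186 mm.
Required leg w = t_e / 0.707 = 4.506 mm → use 5 mm.

w = 5 mm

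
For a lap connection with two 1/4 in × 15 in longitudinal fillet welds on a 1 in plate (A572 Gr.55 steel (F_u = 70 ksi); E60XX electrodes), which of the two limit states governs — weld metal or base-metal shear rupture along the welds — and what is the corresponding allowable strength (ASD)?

R_n/Ω ≈ 95.4 kip (weld metal governs)

E60XX → F_EXX = 60 ksi.
t_e = 0.707 × 0.25 = 0.1767 in; L = 30 in.
Weld metal: R_n/Ω = (1/2.0) × 0.6 × 60 × 0.1767 × 30 = 95.44 kip.
Base metal (shear rupture): R_n/Ω = (1/2.0) × 0.6 × 70 × 1 × 30 = 630 kip.
Governing: weld metal.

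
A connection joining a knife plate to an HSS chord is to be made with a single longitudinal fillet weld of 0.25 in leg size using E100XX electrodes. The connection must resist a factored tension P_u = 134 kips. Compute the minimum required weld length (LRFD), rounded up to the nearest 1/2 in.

E100XX → F_EXX = 100 ksi.
Throat t_e = 0.707 × 0.25 = 0.1767 in.
φr_n = 0.75 × 0.6 × 100 × 0.1767 = 7.954 kips/in.
L_req = P_u / φr_n = 134 / 7.954 = 16.85 in total.
Round up → use L = 17 in.

L = 17 in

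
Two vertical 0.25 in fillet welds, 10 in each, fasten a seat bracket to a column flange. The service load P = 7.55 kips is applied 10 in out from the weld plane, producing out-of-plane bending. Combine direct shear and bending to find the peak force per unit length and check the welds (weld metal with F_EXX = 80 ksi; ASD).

L_w = 2 × 10 = 20 in; section modulus (unit throat) S = 2 × L²/6 = 33.33 in².
Direct shear f_v = P/L_w = 7.55/20 = 0.3775 kip/in.
Moment M = P × e = 7.55 × 10 = 75.5 kip·in; bending f_b = M/S = 2.265 kip/in.
f_max = √(f_v² + f_b²) = √(0.3775² + 2.265²) = 2.296 kip/in.
r_n/Ω = (1/2.0) × 0.6 × 80 × (0.707 × 0.25) = 4.242 kip/in → adequate.

f_max ≈ 2.3 kip/in; adequate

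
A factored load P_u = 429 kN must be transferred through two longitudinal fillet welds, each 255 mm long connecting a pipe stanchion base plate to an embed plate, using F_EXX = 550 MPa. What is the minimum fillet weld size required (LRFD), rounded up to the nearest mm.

Total weld length L = 510 mm.
Required throat t_e = P_u / (φ × 0.6 F_EXX × L) = 429 / (0.75 × 0.6 × 550 × 510 × 10⁻³) = 3.399 mm.
Required leg w = t_e / 0.707 = 4.807 mm → use 5 mm.

w = 5 mm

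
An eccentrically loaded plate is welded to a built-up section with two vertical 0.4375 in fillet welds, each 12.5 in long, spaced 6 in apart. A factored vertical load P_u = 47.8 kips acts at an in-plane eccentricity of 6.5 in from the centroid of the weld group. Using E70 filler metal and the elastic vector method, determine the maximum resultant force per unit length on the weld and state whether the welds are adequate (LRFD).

f_max ≈ 5.04 kip/in; adequate

E70XX → F_EXX = 70 ksi.
Total weld length L_w = 25 in. Treat welds as unit-width lines.
Polar moment about centroid: J = 2[d³/12 + d(b/2)²] = 2[12.5³/12 + 12.5×3²] = 550.5 in³.
Direct shear f_v = P/L_w = 47.8 / 25 = 1.912 kip/in (vertical).
Torsion M = P·e = 47.8 × 6.5 = 310.7 kip·in.
Critical point at (x, y) = (3, 6.25) from centroid. f_tx = M·y/J = 3.527 kip/in; f_ty = M·x/J = 1.693 kip/in.
Resultant f_max = √[f_tx² + (f_v + f_ty)²] = √[3.527² + (1.912 + 1.693)²] = 5.044 kip/in.
Capacity per unit length: φr_n = 0.75 × 0.6 × 70 × (0.707 × 0.4375) = 9.743 kip/in.
5.044 ≤ 9.743 → adequate.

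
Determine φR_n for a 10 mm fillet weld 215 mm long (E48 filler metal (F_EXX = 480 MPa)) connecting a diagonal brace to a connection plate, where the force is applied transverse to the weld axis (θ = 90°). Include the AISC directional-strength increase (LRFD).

t_e = 0.707 × 10 = 7.07 mm; A_we = 7.07 × 215 = 1520 mm².
Directional factor: 1.0 + 0.5 sin^1.5(90°) = 1.5.
F_nw = 0.6 × 480 × 1.5 = 432 MPa.
φR_n = 0.75 × 432 × 1520 × 10⁻³ = 492.5 kN.

φR_n ≈ 492 kN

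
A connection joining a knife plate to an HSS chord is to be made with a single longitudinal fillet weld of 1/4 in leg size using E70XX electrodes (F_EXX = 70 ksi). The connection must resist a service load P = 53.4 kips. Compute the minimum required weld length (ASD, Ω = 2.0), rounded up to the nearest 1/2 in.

Throat t_e = 0.707 × 0.25 = 0.1767 in.
r_n/Ω = (0.6 × 70 × 0.1767) / 2.0 = 3.712 kip/in.
L_req = P / (r_n/Ω) = 53.4 / 3.712 = 14.39 in total.
Round up → use L = 14.5 in.

L = 14.5 in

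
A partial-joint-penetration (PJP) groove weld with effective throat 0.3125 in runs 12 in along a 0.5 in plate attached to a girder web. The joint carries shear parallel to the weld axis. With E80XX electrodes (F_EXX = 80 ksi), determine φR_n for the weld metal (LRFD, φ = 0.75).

Effective throat (given) t_e = 0.3125 in.
A_we = 0.3125 × 12 = 3.75 in².
F_nw = 0.6 F_EXX = 48 ksi.
φR_n = 0.75 × 48 × 3.75 = 135 kip.

φR_n ≈ 135 kip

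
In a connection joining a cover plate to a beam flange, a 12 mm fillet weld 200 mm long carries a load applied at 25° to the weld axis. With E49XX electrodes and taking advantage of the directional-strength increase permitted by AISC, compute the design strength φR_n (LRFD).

φR_n ≈ 426 kN

E49XX → F_EXX = 490 MPa.
t_e = 0.707 × 12 = 8.484 mm; A_we = 8.484 × 200 = 1697 mm².
Directional factor: 1.0 + 0.5 sin^1.5(25°) = 1.137.
F_nw = 0.6 × 490 × 1.137 = 334.4 MPa.
φR_n = 0.75 × 334.4 × 1697 × 10⁻³ = 425.5 kN.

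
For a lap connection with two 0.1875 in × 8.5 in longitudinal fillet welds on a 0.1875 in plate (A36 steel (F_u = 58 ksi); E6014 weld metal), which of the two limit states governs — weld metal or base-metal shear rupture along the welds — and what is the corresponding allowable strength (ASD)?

E60XX → F_EXX = 60 ksi.
t_e = 0.707 × 0.1875 = 0.1326 in; L = 17 in.
Weld metal: R_n/Ω = (1/2.0) × 0.6 × 60 × 0.1326 × 17 = 40.56 kips.
Base metal (shear rupture): R_n/Ω = (1/2.0) × 0.6 × 58 × 0.1875 × 17 = 55.46 kips.
Governing: weld metal.

R_n/Ω ≈ 40.6 kips (weld metal governs)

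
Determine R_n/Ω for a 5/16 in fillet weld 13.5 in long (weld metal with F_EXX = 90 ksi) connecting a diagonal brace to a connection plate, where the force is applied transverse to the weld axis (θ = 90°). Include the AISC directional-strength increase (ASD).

R_n/Ω ≈ 121 kip

t_e = 0.707 × 0.3125 = 0.2209 in; A_we = 0.2209 × 13.5 = 2.983 in².
Directional factor: 1.0 + 0.5 sin^1.5(90°) = 1.5.
F_nw = 0.6 × 90 × 1.5 = 81 ksi.
R_n/Ω = (81 × 2.983) / 2.0 = 120.8 kip.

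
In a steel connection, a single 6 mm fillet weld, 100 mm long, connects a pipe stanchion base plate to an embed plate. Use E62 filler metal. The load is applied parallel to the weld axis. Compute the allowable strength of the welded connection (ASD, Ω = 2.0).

E62XX → F_EXX = 620 MPa.
Effective throat t_e = 0.707 × 6 = 4.242 mm.
Total length L = 100 mm; A_we = 4.242 × 100 = 424.2 mm².
F_nw = 0.6 F_EXX = 0.6 × 620 = 372 MPa.
R_n = 372 × 424.2 × 10⁻³ = 157.8 kN; R_n/Ω = 157.8/2.0 = 78.9 kN.

R_n/Ω ≈ 78.9 kN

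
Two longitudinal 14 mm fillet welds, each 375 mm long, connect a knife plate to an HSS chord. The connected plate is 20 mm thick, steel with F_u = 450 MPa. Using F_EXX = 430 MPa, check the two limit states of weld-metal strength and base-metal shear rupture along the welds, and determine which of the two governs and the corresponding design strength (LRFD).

φR_n ≈ 1440 kN (weld metal governs)

t_e = 0.707 × 14 = 9.898 mm; L = 750 mm.
Weld metal: φR_n = 0.75 × 0.6 × 430 × 9.898 × 750 × 10⁻³ = 1436 kN.
Base metal (shear rupture): φR_n = 0.75 × 0.6 × 450 × 20 × 750 × 10⁻³ = 3038 kN.
Governing: weld metal.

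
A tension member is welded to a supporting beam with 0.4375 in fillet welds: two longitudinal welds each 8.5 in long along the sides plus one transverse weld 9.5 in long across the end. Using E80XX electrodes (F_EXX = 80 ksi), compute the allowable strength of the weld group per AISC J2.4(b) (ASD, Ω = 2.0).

R_n/Ω ≈ 213 kip

t_e = 0.707 × 0.4375 = 0.3093 in.
R_nwl = 0.6 × 80 × 0.3093 × 17 = 252.4 kip (longitudinal, 2 welds).
R_nwt = 0.6 × 80 × 0.3093 × 9.5 = 141 kip (transverse, base value).
(i) R_nwl + R_nwt = 393.4 kip; (ii) 0.85 R_nwl + 1.5 R_nwt = 426.1 kip.
R_n = max = 426.1 kip [governs: (ii)]; R_n/Ω = 213.1 kip.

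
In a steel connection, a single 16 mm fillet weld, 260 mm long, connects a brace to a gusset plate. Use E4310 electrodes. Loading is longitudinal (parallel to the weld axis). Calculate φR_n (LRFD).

E43XX → F_EXX = 430 MPa.
Effective throat t_e = 0.707 × 16 = 11.31 mm.
Total length L = 260 mm; A_we = 11.31 × 260 = 2941 mm².
F_nw = 0.6 F_EXX = 0.6 × 430 = 258 MPa.
φR_n = 0.75 × 258 × 2941 × 10⁻³ = 569.1 kN.

φR_n ≈ 569 kN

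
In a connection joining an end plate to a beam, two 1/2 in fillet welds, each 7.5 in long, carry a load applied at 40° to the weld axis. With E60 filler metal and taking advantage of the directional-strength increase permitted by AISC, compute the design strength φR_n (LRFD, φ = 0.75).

E60XX → F_EXX = 60 ksi.
t_e = 0.707 × 0.5 = 0.3535 in; A_we = 0.3535 × 15 = 5.302 in².
Directional factor: 1.0 + 0.5 sin^1.5(40°) = 1.258.
F_nw = 0.6 × 60 × 1.258 = 45.28 ksi.
φR_n = 0.75 × 45.28 × 5.302 = 180.1 kip.

φR_n ≈ 180 kip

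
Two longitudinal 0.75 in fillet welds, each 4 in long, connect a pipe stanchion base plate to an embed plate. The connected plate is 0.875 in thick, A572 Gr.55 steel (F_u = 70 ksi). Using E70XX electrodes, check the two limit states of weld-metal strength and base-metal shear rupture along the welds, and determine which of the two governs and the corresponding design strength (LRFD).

φR_n ≈ 134 kip (weld metal governs)

E70XX → F_EXX = 70 ksi.
t_e = 0.707 × 0.75 = 0.5302 in; L = 8 in.
Weld metal: φR_n = 0.75 × 0.6 × 70 × 0.5302 × 8 = 133.6 kip.
Base metal (shear rupture): φR_n = 0.75 × 0.6 × 70 × 0.875 × 8 = 220.5 kip.
Governing: weld metal.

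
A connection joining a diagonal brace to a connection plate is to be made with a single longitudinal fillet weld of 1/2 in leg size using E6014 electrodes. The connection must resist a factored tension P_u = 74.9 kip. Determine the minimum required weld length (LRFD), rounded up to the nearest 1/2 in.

L = 8 in

E60XX → F_EXX = 60 ksi.
Throat t_e = 0.707 × 0.5 = 0.3535 in.
φr_n = 0.75 × 0.6 × 60 × 0.3535 = 9.544 kip/in.
L_req = P_u / φr_n = 74.9 / 9.544 = 7.847 in total.
Round up → use L = 8 in.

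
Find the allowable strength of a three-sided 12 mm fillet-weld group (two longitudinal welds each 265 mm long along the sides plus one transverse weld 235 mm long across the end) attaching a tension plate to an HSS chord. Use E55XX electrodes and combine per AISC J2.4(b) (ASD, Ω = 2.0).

E55XX → F_EXX = 550 MPa.
t_e = 0.707 × 12 = 8.484 mm.
R_nwl = 0.6 × 550 × 8.484 × 530 × 10⁻³ = 1484 kN (longitudinal, 2 welds).
R_nwt = 0.6 × 550 × 8.484 × 235 × 10⁻³ = 657.9 kN (transverse, base value).
(i) R_nwl + R_nwt = 2142 kN; (ii) 0.85 R_nwl + 1.5 R_nwt = 2248 kN.
R_n = max = 2248 kN [governs: (ii)]; R_n/Ω = 1124 kN.

R_n/Ω ≈ 1120 kN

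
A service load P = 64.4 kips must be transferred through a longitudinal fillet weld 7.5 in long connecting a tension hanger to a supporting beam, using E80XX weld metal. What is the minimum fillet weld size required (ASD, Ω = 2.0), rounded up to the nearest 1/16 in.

E80XX → F_EXX = 80 ksi.
Total weld length L = 7.5 in.
Required throat t_e = P × Ω / (0.6 F_EXX × L) = 64.4 × 2.0 / (0.6 × 80 × 7.5) = 0.3578 in.
Required leg w = t_e / 0.707 = 0.5061 in → use 9/16 in.

w = 9/16 in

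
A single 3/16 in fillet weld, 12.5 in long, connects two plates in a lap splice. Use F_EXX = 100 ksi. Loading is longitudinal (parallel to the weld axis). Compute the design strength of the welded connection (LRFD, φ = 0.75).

Effective throat t_e = 0.707 × 0.1875 = 0.1326 in.
Total length L = 12.5 in; A_we = 0.1326 × 12.5 = 1.657 in².
F_nw = 0.6 F_EXX = 0.6 × 100 = 60 ksi.
φR_n = 0.75 × 60 × 1.657 = 74.57 kip.

φR_n ≈ 74.6 kip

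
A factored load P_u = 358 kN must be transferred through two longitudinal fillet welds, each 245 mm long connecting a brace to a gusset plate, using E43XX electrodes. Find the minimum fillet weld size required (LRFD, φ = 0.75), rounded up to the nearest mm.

w = 6 mm

E43XX → F_EXX = 430 MPa.
Total weld length L = 490 mm.
Required throat t_e = P_u / (φ × 0.6 F_EXX × L) = 358 / (0.75 × 0.6 × 430 × 490 × 10⁻³) = 3.776 mm.
Required leg w = t_e / 0.707 = 5.341 mm → use 6 mm.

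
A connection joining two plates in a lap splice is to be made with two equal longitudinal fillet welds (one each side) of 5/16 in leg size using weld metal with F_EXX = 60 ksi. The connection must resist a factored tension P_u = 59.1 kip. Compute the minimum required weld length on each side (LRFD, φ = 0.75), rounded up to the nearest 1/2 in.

Throat t_e = 0.707 × 0.3125 = 0.2209 in.
φr_n = 0.75 × 0.6 × 60 × 0.2209 = 5.965 kip/in.
L_req = P_u / φr_n = 59.1 / 5.965 = 9.907 in total.
Per side: 9.907 / 2 = 4.954 in.
Round up → use L = 5 in on each side.

L = 5 in on each side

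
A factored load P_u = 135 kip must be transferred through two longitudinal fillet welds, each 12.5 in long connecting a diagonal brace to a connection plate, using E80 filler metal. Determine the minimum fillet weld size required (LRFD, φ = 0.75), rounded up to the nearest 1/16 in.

w = 1/4 in

E80XX → F_EXX = 80 ksi.
Total weld length L = 25 in.
Required throat t_e = P_u / (φ × 0.6 F_EXX × L) = 135 / (0.75 × 0.6 × 80 × 25) = 0.15 in.
Required leg w = t_e / 0.707 = 0.2122 in → use 1/4 in.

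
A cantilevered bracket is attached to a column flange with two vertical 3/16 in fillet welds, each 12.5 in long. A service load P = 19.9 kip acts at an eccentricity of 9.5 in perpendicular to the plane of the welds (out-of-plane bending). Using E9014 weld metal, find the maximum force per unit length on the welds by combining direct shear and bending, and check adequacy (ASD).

f_max ≈ 3.72 kip/in; NOT adequate

E90XX → F_EXX = 90 ksi.
L_w = 2 × 12.5 = 25 in; section modulus (unit throat) S = 2 × L²/6 = 52.08 in².
Direct shear f_v = P/L_w = 19.9/25 = 0.796 kip/in.
Moment M = P × e = 19.9 × 9.5 = 189.05 kip·in; bending f_b = M/S = 3.63 kip/in.
f_max = √(f_v² + f_b²) = √(0.796² + 3.63²) = 3.716 kip/in.
r_n/Ω = (1/2.0) × 0.6 × 90 × (0.707 × 0.1875) = 3.579 kip/in → NOT adequate.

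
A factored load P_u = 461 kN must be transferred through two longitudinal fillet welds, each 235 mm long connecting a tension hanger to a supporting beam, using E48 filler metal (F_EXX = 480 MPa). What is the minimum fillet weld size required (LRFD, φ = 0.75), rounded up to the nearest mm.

w = 7 mm

Total weld length L = 470 mm.
Required throat t_e = P_u / (φ × 0.6 F_EXX × L) = 461 / (0.75 × 0.6 × 480 × 470 × 10⁻³) = 4.541 mm.
Required leg w = t_e / 0.707 = 6.423 mm → use 7 mm.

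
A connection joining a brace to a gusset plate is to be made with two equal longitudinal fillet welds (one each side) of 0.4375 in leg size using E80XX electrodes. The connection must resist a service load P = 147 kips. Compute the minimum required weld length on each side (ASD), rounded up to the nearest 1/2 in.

L = 10 in on each side

E80XX → F_EXX = 80 ksi.
Throat t_e = 0.707 × 0.4375 = 0.3093 in.
r_n/Ω = (0.6 × 80 × 0.3093) / 2.0 = 7.423 kip/in.
L_req = P / (r_n/Ω) = 147 / 7.423 = 19.8 in total.
Per side: 19.8 / 2 = 9.901 in.
Round up → use L = 10 in on each side.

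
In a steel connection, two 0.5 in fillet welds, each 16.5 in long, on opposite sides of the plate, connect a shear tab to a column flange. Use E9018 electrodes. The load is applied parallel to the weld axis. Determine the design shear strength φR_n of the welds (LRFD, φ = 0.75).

φR_n ≈ 472 kip

E90XX → F_EXX = 90 ksi.
Effective throat t_e = 0.707 × 0.5 = 0.3535 in.
Total length L = 33 in; A_we = 0.3535 × 33 = 11.67 in².
F_nw = 0.6 F_EXX = 0.6 × 90 = 54 ksi.
φR_n = 0.75 × 54 × 11.67 = 472.5 kip.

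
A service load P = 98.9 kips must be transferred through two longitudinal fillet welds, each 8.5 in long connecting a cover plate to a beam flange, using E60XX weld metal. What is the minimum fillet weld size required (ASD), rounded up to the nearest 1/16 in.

E60XX → F_EXX = 60 ksi.
Total weld length L = 17 in.
Required throat t_e = P × Ω / (0.6 F_EXX × L) = 98.9 × 2.0 / (0.6 × 60 × 17) = 0.3232 in.
Required leg w = t_e / 0.707 = 0.4571 in → use 1/2 in.

w = 1/2 in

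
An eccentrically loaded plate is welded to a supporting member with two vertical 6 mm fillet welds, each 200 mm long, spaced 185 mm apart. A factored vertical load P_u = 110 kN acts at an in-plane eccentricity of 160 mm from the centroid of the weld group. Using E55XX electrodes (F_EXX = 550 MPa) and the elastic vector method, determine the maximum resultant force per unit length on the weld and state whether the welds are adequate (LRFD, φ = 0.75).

f_max ≈ 720 N/mm; adequate

Total weld length L_w = 400 mm. Treat welds as unit-width lines.
Polar moment about centroid: J = 2[d³/12 + d(b/2)²] = 2[200³/12 + 200×92.5²] = 4756000 mm³.
Direct shear f_v = P/L_w = 110×10³ / 400 = 275 N/mm (vertical).
Torsion M = P·e = 110×10³ × 160 = 17600000 N·mm.
Critical point at (x, y) = (92.5, 100) from centroid. f_tx = M·y/J = 370.1 N/mm; f_ty = M·x/J = 342.3 N/mm.
Resultant f_max = √[f_tx² + (f_v + f_ty)²] = √[370.1² + (275 + 342.3)²] = 719.7 N/mm.
Capacity per unit length: φr_n = 0.75 × 0.6 × 550 × (0.707 × 6) = 1050 N/mm.
719.7 ≤ 1050 → adequate.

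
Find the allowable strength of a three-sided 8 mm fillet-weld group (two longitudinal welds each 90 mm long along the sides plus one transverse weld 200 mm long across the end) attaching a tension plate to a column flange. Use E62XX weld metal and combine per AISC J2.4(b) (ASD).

R_n/Ω ≈ 477 kN

E62XX → F_EXX = 620 MPa.
t_e = 0.707 × 8 = 5.656 mm.
R_nwl = 0.6 × 620 × 5.656 × 180 × 10⁻³ = 378.7 kN (longitudinal, 2 welds).
R_nwt = 0.6 × 620 × 5.656 × 200 × 10⁻³ = 420.8 kN (transverse, base value).
(i) R_nwl + R_nwt = 799.5 kN; (ii) 0.85 R_nwl + 1.5 R_nwt = 953.1 kN.
R_n = max = 953.1 kN [governs: (ii)]; R_n/Ω = 476.6 kN.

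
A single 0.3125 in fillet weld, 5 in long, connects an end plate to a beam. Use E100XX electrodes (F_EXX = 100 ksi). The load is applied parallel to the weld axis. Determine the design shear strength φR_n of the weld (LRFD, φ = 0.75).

φR_n ≈ 49.7 kip

Effective throat t_e = 0.707 × 0.3125 = 0.2209 in.
Total length L = 5 in; A_we = 0.2209 × 5 = 1.105 in².
F_nw = 0.6 F_EXX = 0.6 × 100 = 60 ksi.
φR_n = 0.75 × 60 × 1.105 = 49.71 kip.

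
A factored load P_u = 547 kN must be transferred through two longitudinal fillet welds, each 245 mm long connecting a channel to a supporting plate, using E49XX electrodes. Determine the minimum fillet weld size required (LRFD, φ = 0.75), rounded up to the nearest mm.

E49XX → F_EXX = 490 MPa.
Total weld length L = 490 mm.
Required throat t_e = P_u / (φ × 0.6 F_EXX × L) = 547 / (0.75 × 0.6 × 490 × 490 × 10⁻³) = 5.063 mm.
Required leg w = t_e / 0.707 = 7.161 mm → use 8 mm.

w = 8 mm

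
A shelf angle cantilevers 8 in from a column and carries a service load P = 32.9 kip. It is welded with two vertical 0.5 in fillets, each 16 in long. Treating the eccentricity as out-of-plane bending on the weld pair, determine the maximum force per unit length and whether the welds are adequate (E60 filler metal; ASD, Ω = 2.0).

E60XX → F_EXX = 60 ksi.
L_w = 2 × 16 = 32 in; section modulus (unit throat) S = 2 × L²/6 = 85.33 in².
Direct shear f_v = P/L_w = 32.9/32 = 1.028 kip/in.
Moment M = P × e = 32.9 × 8 = 263.2 kip·in; bending f_b = M/S = 3.084 kip/in.
f_max = √(f_v² + f_b²) = √(1.028² + 3.084²) = 3.251 kip/in.
r_n/Ω = (1/2.0) × 0.6 × 60 × (0.707 × 0.5) = 6.363 kip/in → adequate.

f_max ≈ 3.25 kip/in; adequate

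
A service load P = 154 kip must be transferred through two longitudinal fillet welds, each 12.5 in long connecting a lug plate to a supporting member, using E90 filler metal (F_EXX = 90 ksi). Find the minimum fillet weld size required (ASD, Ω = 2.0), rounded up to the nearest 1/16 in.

w = 3/8 in

Total weld length L = 25 in.
Required throat t_e = P × Ω / (0.6 F_EXX × L) = 154 × 2.0 / (0.6 × 90 × 25) = 0.2281 in.
Required leg w = t_e / 0.707 = 0.3227 in → use 3/8 in.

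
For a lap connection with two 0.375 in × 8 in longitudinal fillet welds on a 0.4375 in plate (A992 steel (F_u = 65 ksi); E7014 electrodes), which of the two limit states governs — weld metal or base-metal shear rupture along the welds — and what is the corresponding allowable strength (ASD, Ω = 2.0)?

E70XX → F_EXX = 70 ksi.
t_e = 0.707 × 0.375 = 0.2651 in; L = 16 in.
Weld metal: R_n/Ω = (1/2.0) × 0.6 × 70 × 0.2651 × 16 = 89.08 kip.
Base metal (shear rupture): R_n/Ω = (1/2.0) × 0.6 × 65 × 0.4375 × 16 = 136.5 kip.
Governing: weld metal.

R_n/Ω ≈ 89.1 kip (weld metal governs)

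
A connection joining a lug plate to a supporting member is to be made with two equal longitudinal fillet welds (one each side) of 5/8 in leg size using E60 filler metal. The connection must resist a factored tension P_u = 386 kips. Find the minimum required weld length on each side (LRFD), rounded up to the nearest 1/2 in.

E60XX → F_EXX = 60 ksi.
Throat t_e = 0.707 × 0.625 = 0.4419 in.
φr_n = 0.75 × 0.6 × 60 × 0.4419 = 11.93 kips/in.
L_req = P_u / φr_n = 386 / 11.93 = 32.35 in total.
Per side: 32.35 / 2 = 16.18 in.
Round up → use L = 16.5 in on each side.

L = 16.5 in on each side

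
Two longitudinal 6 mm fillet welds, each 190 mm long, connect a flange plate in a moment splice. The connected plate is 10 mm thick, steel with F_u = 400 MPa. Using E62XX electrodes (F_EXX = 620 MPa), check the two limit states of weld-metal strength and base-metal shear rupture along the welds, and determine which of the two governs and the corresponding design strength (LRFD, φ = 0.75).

φR_n ≈ 450 kN (weld metal governs)

t_e = 0.707 × 6 = 4.242 mm; L = 380 mm.
Weld metal: φR_n = 0.75 × 0.6 × 620 × 4.242 × 380 × 10⁻³ = 449.7 kN.
Base metal (shear rupture): φR_n = 0.75 × 0.6 × 400 × 10 × 380 × 10⁻³ = 684 kN.
Governing: weld metal.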